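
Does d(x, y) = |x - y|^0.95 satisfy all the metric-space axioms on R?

Yes. With 0 < p = 0.95 ≤ 1, d(x,y) = |x-y|^0.95 is a metric on R. Non-negativity and symmetry are immediate; |x-y|^0.95 = 0 ⟺ |x-y| = 0 ⟺ x = y. For the triangle inequality, the function t ↦ t^0.95 is subadditive on [0,∞) when p ≤ 1, so |x-z|^0.95 ≤ (|x-y| + |y-z|)^0.95 ≤ |x-y|^0.95 + |y-z|^0.95.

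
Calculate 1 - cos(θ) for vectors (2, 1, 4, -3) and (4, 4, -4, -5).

With u = (2, 1, 4, -3), v = (4, 4, -4, -5):
u·v = 2·4 + 1·4 + 4·(-4) + (-3)·(-5) = 8 + 4 + (-16) + 15 = 11.
|u| = √(2² + 1² + 4² + (-3)²) = √30, |v| = √(4² + 4² + (-4)² + (-5)²) = √73, so |u||v| = √(30·73) = √2190.
cos θ = (u·v)/(|u||v|) = 11/√2190 ≈ 0.2351
Cosine distance = 1 - cos θ ≈ 1 - 0.2351 = 0.7649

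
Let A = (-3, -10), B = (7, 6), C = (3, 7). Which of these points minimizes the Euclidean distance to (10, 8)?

Distances: d(A) ≈ 22.2036, d(B) ≈ 3.6056, d(C) ≈ 7.0711. Nearest: B = (7, 6) with distance 3.6056.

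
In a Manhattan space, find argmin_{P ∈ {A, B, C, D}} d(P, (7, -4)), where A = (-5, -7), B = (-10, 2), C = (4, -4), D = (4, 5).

Distances: d(A) = 15, d(B) = 23, d(C) = 3, d(D) = 12. Nearest: C = (4, -4) with distance 3.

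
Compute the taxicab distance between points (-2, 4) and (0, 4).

Σ|x_i - y_i| = |-2 - 0| + |4 - 4| = 2 + 0 = 2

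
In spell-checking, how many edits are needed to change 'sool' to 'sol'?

Let D[i][j] be the edit distance between the first i characters of 'sool' and the first j characters of 'sol', with D[i][0] = i, D[0][j] = j, and D[i][j] = D[i-1][j-1] if the characters match, else 1 + min(D[i-1][j], D[i][j-1], D[i-1][j-1]). Filling the table (rows: prefixes of 'sool', columns: prefixes of 'sol'):
     ε  s  o  l
  ε  0  1  2  3
  s  1  0  1  2
  o  2  1  0  1
  o  3  2  1  1
  l  4  3  2  1
The bottom-right entry gives D[4][3] = 1, so no sequence of fewer than 1 edit works. Backtracking through the table gives one optimal edit sequence (1 edit):
  sool → sol (del o @2)
Edit distance = 1.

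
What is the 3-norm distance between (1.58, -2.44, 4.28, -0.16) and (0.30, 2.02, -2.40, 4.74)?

(Σ|x_i - y_i|^3)^(1/3) = (|1.58 - 0.3|^3 + |-2.44 - 2.02|^3 + |4.28 - (-2.4)|^3 + |-0.16 - 4.74|^3)^(1/3)
= (1.28^3 + 4.46^3 + 6.68^3 + 4.9^3)^(1/3) ≈ (2.0972 + 88.7165 + 298.0776 + 117.649)^(1/3) = (506.5403)^(1/3) ≈ 7.9715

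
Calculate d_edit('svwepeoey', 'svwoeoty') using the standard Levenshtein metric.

Let D[i][j] be the edit distance between the first i characters of 'svwepeoey' and the first j characters of 'svwoeoty', with D[i][0] = i, D[0][j] = j, and D[i][j] = D[i-1][j-1] if the characters match, else 1 + min(D[i-1][j], D[i][j-1], D[i-1][j-1]). Filling the table (rows: prefixes of 'svwepeoey', columns: prefixes of 'svwoeoty'):
     ε  s  v  w  o  e  o  t  y
  ε  0  1  2  3  4  5  6  7  8
  s  1  0  1  2  3  4  5  6  7
  v  2  1  0  1  2  3  4  5  6
  w  3  2  1  0  1  2  3  4  5
  e  4  3  2  1  1  1  2  3  4
  p  5  4  3  2  2  2  2  3  4
  e  6  5  4  3  3  2  3  3  4
  o  7  6  5  4  3  3  2  3  4
  e  8  7  6  5  4  3  3  3  4
  y  9  8  7  6  5  4  4  4  3
The bottom-right entry gives D[9][8] = 3, so no sequence of fewer than 3 edits works. Backtracking through the table gives one optimal edit sequence (3 edits):
  svwepeoey → svwpeoey (del e @4)
  svwpeoey → svwoeoey (sub p→o @4)
  svwoeoey → svwoeoty (sub e→t @7)
Edit distance = 3.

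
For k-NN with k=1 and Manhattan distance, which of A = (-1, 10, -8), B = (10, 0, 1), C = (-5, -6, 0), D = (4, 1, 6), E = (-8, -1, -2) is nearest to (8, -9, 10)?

Distances: d(A) = 46, d(B) = 20, d(C) = 26, d(D) = 18, d(E) = 36. Nearest: D = (4, 1, 6) with distance 18.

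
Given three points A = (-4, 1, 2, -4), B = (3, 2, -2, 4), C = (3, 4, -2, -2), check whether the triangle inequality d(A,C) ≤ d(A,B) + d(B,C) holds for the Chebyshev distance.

d(A,B) = max(7, 1, 4, 8) = 8, d(B,C) = max(0, 2, 0, 6) = 6, d(A,C) = max(7, 3, 4, 2) = 7.
d(A,C) = 7 ≤ 8 + 6 = 14. Triangle inequality is satisfied.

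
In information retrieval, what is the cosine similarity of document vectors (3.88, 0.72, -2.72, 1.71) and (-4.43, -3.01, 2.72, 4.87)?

With u = (3.88, 0.72, -2.72, 1.71), v = (-4.43, -3.01, 2.72, 4.87):
u·v = 3.88·(-4.43) + 0.72·(-3.01) + (-2.72)·2.72 + 1.71·4.87 = (-17.1884) + (-2.1672) + (-7.3984) + 8.3277 = -18.4263.
|u| = √(3.88² + 0.72² + (-2.72)² + 1.71²) = √(15.0544 + 0.5184 + 7.3984 + 2.9241) = √25.8953, |v| = √((-4.43)² + (-3.01)² + 2.72² + 4.87²) = √(19.6249 + 9.0601 + 7.3984 + 23.7169) = √59.8003.
cos θ = (u·v)/(|u||v|) = -18.4263/(√25.8953·√59.8003) ≈ -0.4682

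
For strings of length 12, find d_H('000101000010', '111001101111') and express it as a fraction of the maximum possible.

Differing positions: 1, 2, 3, 4, 7, 9, 10, 12. Hamming distance = 8. The maximum possible Hamming distance for length-12 strings is 12, so d_H/12 = 8/12 ≈ 0.6667.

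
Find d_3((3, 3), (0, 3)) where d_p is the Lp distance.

(Σ|x_i - y_i|^3)^(1/3) = (|3 - 0|^3 + |3 - 3|^3)^(1/3)
= (3^3 + 0^3)^(1/3) = (27 + 0)^(1/3) = (27)^(1/3) = 3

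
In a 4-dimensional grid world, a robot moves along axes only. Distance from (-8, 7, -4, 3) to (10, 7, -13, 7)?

Σ|x_i - y_i| = |-8 - 10| + |7 - 7| + |-4 - (-13)| + |3 - 7| = 18 + 0 + 9 + 4 = 31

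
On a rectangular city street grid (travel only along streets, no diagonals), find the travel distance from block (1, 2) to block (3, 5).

Σ|x_i - y_i| = |1 - 3| + |2 - 5| = 2 + 3 = 5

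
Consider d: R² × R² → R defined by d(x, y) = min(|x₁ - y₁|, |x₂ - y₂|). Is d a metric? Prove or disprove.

No. d fails identity of indiscernibles: take x = (1, 0) and y = (1, 2). Then d(x,y) = min(|1 - 1|, |0 - 2|) = min(0, 2) = 0, yet x ≠ y.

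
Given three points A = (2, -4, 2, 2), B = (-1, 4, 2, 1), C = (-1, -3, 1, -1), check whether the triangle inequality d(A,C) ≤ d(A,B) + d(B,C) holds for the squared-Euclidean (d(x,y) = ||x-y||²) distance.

d(A,B) = 3² + 8² + 0² + 1² = 74, d(B,C) = 0² + 7² + 1² + 2² = 54, d(A,C) = 3² + 1² + 1² + 3² = 20.
d(A,C) = 20 ≤ 74 + 54 = 128. Triangle inequality is satisfied.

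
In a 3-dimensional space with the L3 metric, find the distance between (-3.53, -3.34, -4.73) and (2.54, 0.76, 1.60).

(Σ|x_i - y_i|^3)^(1/3) = (|-3.53 - 2.54|^3 + |-3.34 - 0.76|^3 + |-4.73 - 1.6|^3)^(1/3)
= (6.07^3 + 4.1^3 + 6.33^3)^(1/3) ≈ (223.6485 + 68.921 + 253.6361)^(1/3) = (546.2056)^(1/3) ≈ 8.1743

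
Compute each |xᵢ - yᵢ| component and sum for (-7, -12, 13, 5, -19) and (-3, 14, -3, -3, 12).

Σ|x_i - y_i| = |-7 - (-3)| + |-12 - 14| + |13 - (-3)| + |5 - (-3)| + |-19 - 12| = 4 + 26 + 16 + 8 + 31 = 85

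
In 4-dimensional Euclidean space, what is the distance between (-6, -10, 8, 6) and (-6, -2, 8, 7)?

√(Σ(x_i - y_i)²) = √((-6 - (-6))² + (-10 - (-2))² + (8 - 8)² + (6 - 7)²)
= √(0² + (-8)² + 0² + (-1)²) = √(0 + 64 + 0 + 1) = √65 ≈ 8.0623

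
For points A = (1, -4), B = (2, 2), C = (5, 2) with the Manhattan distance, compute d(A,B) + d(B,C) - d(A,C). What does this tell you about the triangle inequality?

d(A,B) = 1 + 6 = 7, d(B,C) = 3 + 0 = 3, d(A,C) = 4 + 6 = 10.
d(A,B) + d(B,C) - d(A,C) = 7 + 3 - 10 = 10 - 10 = 0. This is ≥ 0, so the triangle inequality holds for these points.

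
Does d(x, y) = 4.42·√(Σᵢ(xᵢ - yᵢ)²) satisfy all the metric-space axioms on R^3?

Yes. The L2 (Euclidean) norm induces a metric on R^3, and multiplying a metric by a positive constant 4.42 > 0 preserves all four axioms: non-negativity (4.42·||x-y|| ≥ 0), identity (4.42·||x-y|| = 0 ⟺ ||x-y|| = 0 ⟺ x = y), symmetry (||x-y|| = ||y-x||), and the triangle inequality (4.42·||x-z|| ≤ 4.42·||x-y|| + 4.42·||y-z||). So d is a metric.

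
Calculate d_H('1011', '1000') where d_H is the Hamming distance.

Differing positions: 3, 4. Hamming distance = 2.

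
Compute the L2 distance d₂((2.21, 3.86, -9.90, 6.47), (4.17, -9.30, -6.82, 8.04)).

√(Σ(x_i - y_i)²) = √((2.21 - 4.17)² + (3.86 - (-9.3))² + (-9.9 - (-6.82))² + (6.47 - 8.04)²)
= √((-1.96)² + 13.16² + (-3.08)² + (-1.57)²) = √(3.8416 + 173.1856 + 9.4864 + 2.4649) = √188.9785 ≈ 13.7469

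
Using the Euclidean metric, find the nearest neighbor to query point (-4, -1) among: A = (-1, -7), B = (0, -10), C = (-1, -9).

Distances: d(A) ≈ 6.7082, d(B) ≈ 9.8489, d(C) ≈ 8.544. Nearest: A = (-1, -7) with distance 6.7082.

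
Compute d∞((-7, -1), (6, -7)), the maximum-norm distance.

max(|x_i - y_i|) = max(|-7 - 6|, |-1 - (-7)|) = max(13, 6) = 13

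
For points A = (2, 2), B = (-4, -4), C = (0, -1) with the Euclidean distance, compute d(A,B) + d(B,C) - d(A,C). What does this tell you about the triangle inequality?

d(A,B) = √(6² + 6²) = √72 ≈ 8.4853, d(B,C) = √(4² + 3²) = √25 = 5, d(A,C) = √(2² + 3²) = √13 ≈ 3.6056.
d(A,B) + d(B,C) - d(A,C) = 8.4853 + 5 - 3.6056 = 13.4853 - 3.6056 = 9.8797 (to 4 decimal places). This is ≥ 0, so the triangle inequality holds for these points.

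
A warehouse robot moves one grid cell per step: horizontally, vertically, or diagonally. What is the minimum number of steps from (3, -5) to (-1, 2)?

max(|x_i - y_i|) = max(|3 - (-1)|, |-5 - 2|) = max(4, 7) = 7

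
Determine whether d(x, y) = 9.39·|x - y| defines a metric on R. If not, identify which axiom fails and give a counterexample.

Yes. Since |x - y| is a metric on R and 9.39 > 0, the positive scalar multiple 9.39·|x - y| is also a metric: scaling by a positive constant preserves non-negativity, identity (d=0 ⟺ |x-y|=0 ⟺ x=y), symmetry, and the triangle inequality.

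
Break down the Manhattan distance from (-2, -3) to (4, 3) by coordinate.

Σ|x_i - y_i| = |-2 - 4| + |-3 - 3| = 6 + 6 = 12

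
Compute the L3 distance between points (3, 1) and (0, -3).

(Σ|x_i - y_i|^3)^(1/3) = (|3 - 0|^3 + |1 - (-3)|^3)^(1/3)
= (3^3 + 4^3)^(1/3) = (27 + 64)^(1/3) = (91)^(1/3) ≈ 4.4979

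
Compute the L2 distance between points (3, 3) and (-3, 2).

(Σ|x_i - y_i|^2)^(1/2) = (|3 - (-3)|^2 + |3 - 2|^2)^(1/2)
= (6^2 + 1^2)^(1/2) = (36 + 1)^(1/2) = (37)^(1/2) ≈ 6.0828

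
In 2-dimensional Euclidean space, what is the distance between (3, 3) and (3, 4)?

√(Σ(x_i - y_i)²) = √((3 - 3)² + (3 - 4)²)
= √(0² + (-1)²) = √(0 + 1) = √1 = 1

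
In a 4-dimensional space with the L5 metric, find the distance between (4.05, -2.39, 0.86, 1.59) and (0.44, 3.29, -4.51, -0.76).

(Σ|x_i - y_i|^5)^(1/5) = (|4.05 - 0.44|^5 + |-2.39 - 3.29|^5 + |0.86 - (-4.51)|^5 + |1.59 - (-0.76)|^5)^(1/5)
= (3.61^5 + 5.68^5 + 5.37^5 + 2.35^5)^(1/5) ≈ (613.1066 + 5912.0987 + 4465.5137 + 71.6703)^(1/5) = (11062.3893)^(1/5) ≈ 6.4383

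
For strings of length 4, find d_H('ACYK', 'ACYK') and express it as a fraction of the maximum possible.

Differing positions: none. Hamming distance = 0. The maximum possible Hamming distance for length-4 strings is 4, so d_H/4 = 0/4 = 0.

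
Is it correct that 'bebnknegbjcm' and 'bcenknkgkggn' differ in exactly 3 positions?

Differing positions: 2, 3, 7, 9, 10, 11, 12. Hamming distance = 7, so the claim that d_H = 3 is false.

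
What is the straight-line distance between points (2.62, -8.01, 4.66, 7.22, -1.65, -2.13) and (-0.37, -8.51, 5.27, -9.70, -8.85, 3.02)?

√(Σ(x_i - y_i)²) = √((2.62 - (-0.37))² + (-8.01 - (-8.51))² + (4.66 - 5.27)² + (7.22 - (-9.7))² + (-1.65 - (-8.85))² + (-2.13 - 3.02)²)
= √(2.99² + 0.5² + (-0.61)² + 16.92² + 7.2² + (-5.15)²) = √(8.9401 + 0.25 + 0.3721 + 286.2864 + 51.84 + 26.5225) = √374.2111 ≈ 19.3445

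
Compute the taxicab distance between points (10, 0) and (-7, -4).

Σ|x_i - y_i| = |10 - (-7)| + |0 - (-4)| = 17 + 4 = 21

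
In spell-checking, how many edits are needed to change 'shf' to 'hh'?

Let D[i][j] be the edit distance between the first i characters of 'shf' and the first j characters of 'hh', with D[i][0] = i, D[0][j] = j, and D[i][j] = D[i-1][j-1] if the characters match, else 1 + min(D[i-1][j], D[i][j-1], D[i-1][j-1]). Filling the table (rows: prefixes of 'shf', columns: prefixes of 'hh'):
     ε  h  h
  ε  0  1  2
  s  1  1  2
  h  2  1  1
  f  3  2  2
The bottom-right entry gives D[3][2] = 2, so no sequence of fewer than 2 edits works. Backtracking through the table gives one optimal edit sequence (2 edits):
  shf → hf (del s @1)
  hf → hh (sub f→h @2)
Edit distance = 2.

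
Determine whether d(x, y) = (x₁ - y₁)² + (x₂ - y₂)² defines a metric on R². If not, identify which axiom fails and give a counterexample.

No. The squared Euclidean distance fails the triangle inequality. Counterexample: x = (0, 0), y = (5, 4), z = (10, 8). d(x,z) = 10² + 8² = 164, but d(x,y) + d(y,z) = (5² + 4²) + (5² + 4²) = 41 + 41 = 82. Since 164 > 82, the triangle inequality is violated. (Note: √d, the ordinary Euclidean distance, IS a metric.)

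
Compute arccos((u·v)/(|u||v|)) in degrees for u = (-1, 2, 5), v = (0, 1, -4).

With u = (-1, 2, 5), v = (0, 1, -4):
u·v = (-1)·0 + 2·1 + 5·(-4) = 0 + 2 + (-20) = -18.
|u| = √((-1)² + 2² + 5²) = √30, |v| = √(0² + 1² + (-4)²) = √17, so |u||v| = √(30·17) = √510.
cos θ = (u·v)/(|u||v|) = -18/√510 ≈ -0.797053
θ = arccos(-0.797053) ≈ 142.85°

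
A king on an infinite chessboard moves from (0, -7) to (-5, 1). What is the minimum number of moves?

max(|x_i - y_i|) = max(|0 - (-5)|, |-7 - 1|) = max(5, 8) = 8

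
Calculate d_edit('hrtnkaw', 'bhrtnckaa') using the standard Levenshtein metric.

Let D[i][j] be the edit distance between the first i characters of 'hrtnkaw' and the first j characters of 'bhrtnckaa', with D[i][0] = i, D[0][j] = j, and D[i][j] = D[i-1][j-1] if the characters match, else 1 + min(D[i-1][j], D[i][j-1], D[i-1][j-1]). Filling the table (rows: prefixes of 'hrtnkaw', columns: prefixes of 'bhrtnckaa'):
     ε  b  h  r  t  n  c  k  a  a
  ε  0  1  2  3  4  5  6  7  8  9
  h  1  1  1  2  3  4  5  6  7  8
  r  2  2  2  1  2  3  4  5  6  7
  t  3  3  3  2  1  2  3  4  5  6
  n  4  4  4  3  2  1  2  3  4  5
  k  5  5  5  4  3  2  2  2  3  4
  a  6  6  6  5  4  3  3  3  2  3
  w  7  7  7  6  5  4  4  4  3  3
The bottom-right entry gives D[7][9] = 3, so no sequence of fewer than 3 edits works. Backtracking through the table gives one optimal edit sequence (3 edits):
  hrtnkaw → bhrtnkaw (ins b @1)
  bhrtnkaw → bhrtnckaw (ins c @6)
  bhrtnckaw → bhrtnckaa (sub w→a @9)
Edit distance = 3.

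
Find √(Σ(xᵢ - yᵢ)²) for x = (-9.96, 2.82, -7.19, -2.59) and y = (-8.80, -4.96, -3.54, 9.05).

√(Σ(x_i - y_i)²) = √((-9.96 - (-8.8))² + (2.82 - (-4.96))² + (-7.19 - (-3.54))² + (-2.59 - 9.05)²)
= √((-1.16)² + 7.78² + (-3.65)² + (-11.64)²) = √(1.3456 + 60.5284 + 13.3225 + 135.4896) = √210.6861 ≈ 14.515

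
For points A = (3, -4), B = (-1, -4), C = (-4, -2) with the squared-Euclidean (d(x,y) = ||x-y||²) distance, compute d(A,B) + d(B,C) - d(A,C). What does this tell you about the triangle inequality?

d(A,B) = 4² + 0² = 16, d(B,C) = 3² + 2² = 13, d(A,C) = 7² + 2² = 53.
d(A,B) + d(B,C) - d(A,C) = 16 + 13 - 53 = 29 - 53 = -24. This is < 0, so the triangle inequality FAILS for these points (squared-Euclidean is not a metric).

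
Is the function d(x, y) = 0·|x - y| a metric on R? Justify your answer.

No. With c = 0, d(x,y) = 0 for all x, y. This fails identity of indiscernibles: d(9, 18) = 0 but 9 ≠ 18.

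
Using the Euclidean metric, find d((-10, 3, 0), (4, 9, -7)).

√(Σ(x_i - y_i)²) = √((-10 - 4)² + (3 - 9)² + (0 - (-7))²)
= √((-14)² + (-6)² + 7²) = √(196 + 36 + 49) = √281 ≈ 16.7631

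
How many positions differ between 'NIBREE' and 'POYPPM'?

Differing positions: 1, 2, 3, 4, 5, 6. Hamming distance = 6.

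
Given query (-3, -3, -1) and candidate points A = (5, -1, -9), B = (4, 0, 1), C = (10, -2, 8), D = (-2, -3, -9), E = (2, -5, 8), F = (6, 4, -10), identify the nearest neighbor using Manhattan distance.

Distances: d(A) = 18, d(B) = 12, d(C) = 23, d(D) = 9, d(E) = 16, d(F) = 25. Nearest: D = (-2, -3, -9) with distance 9.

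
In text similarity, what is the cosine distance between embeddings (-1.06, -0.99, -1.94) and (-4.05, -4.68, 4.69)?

With u = (-1.06, -0.99, -1.94), v = (-4.05, -4.68, 4.69):
u·v = (-1.06)·(-4.05) + (-0.99)·(-4.68) + (-1.94)·4.69 = 4.293 + 4.6332 + (-9.0986) = -0.1724.
|u| = √((-1.06)² + (-0.99)² + (-1.94)²) = √(1.1236 + 0.9801 + 3.7636) = √5.8673, |v| = √((-4.05)² + (-4.68)² + 4.69²) = √(16.4025 + 21.9024 + 21.9961) = √60.301.
cos θ = (u·v)/(|u||v|) = -0.1724/(√5.8673·√60.301) ≈ -0.0092
Cosine distance = 1 - cos θ ≈ 1 - (-0.0092) = 1.0092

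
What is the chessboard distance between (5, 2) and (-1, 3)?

max(|x_i - y_i|) = max(|5 - (-1)|, |2 - 3|) = max(6, 1) = 6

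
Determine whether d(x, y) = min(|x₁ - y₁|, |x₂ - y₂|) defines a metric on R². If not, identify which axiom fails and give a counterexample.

No. d fails identity of indiscernibles: take x = (0, 0) and y = (0, 7). Then d(x,y) = min(|0 - 0|, |0 - 7|) = min(0, 7) = 0, yet x ≠ y.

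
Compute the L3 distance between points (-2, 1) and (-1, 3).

(Σ|x_i - y_i|^3)^(1/3) = (|-2 - (-1)|^3 + |1 - 3|^3)^(1/3)
= (1^3 + 2^3)^(1/3) = (1 + 8)^(1/3) = (9)^(1/3) ≈ 2.0801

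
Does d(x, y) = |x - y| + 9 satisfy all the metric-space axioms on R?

No. d fails identity of indiscernibles (specifically d(x,x) = 0): d(-3, -3) = |-3 - (-3)| + 9 = 0 + 9 = 9 ≠ 0.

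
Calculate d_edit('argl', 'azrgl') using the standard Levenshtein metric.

Let D[i][j] be the edit distance between the first i characters of 'argl' and the first j characters of 'azrgl', with D[i][0] = i, D[0][j] = j, and D[i][j] = D[i-1][j-1] if the characters match, else 1 + min(D[i-1][j], D[i][j-1], D[i-1][j-1]). Filling the table (rows: prefixes of 'argl', columns: prefixes of 'azrgl'):
     ε  a  z  r  g  l
  ε  0  1  2  3  4  5
  a  1  0  1  2  3  4
  r  2  1  1  1  2  3
  g  3  2  2  2  1  2
  l  4  3  3  3  2  1
The bottom-right entry gives D[4][5] = 1, so no sequence of fewer than 1 edit works. Backtracking through the table gives one optimal edit sequence (1 edit):
  argl → azrgl (ins z @2)
Edit distance = 1.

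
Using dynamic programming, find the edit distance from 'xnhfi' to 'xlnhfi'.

Let D[i][j] be the edit distance between the first i characters of 'xnhfi' and the first j characters of 'xlnhfi', with D[i][0] = i, D[0][j] = j, and D[i][j] = D[i-1][j-1] if the characters match, else 1 + min(D[i-1][j], D[i][j-1], D[i-1][j-1]). Filling the table (rows: prefixes of 'xnhfi', columns: prefixes of 'xlnhfi'):
     ε  x  l  n  h  f  i
  ε  0  1  2  3  4  5  6
  x  1  0  1  2  3  4  5
  n  2  1  1  1  2  3  4
  h  3  2  2  2  1  2  3
  f  4  3  3  3  2  1  2
  i  5  4  4  4  3  2  1
The bottom-right entry gives D[5][6] = 1, so no sequence of fewer than 1 edit works. Backtracking through the table gives one optimal edit sequence (1 edit):
  xnhfi → xlnhfi (ins l @2)
Edit distance = 1.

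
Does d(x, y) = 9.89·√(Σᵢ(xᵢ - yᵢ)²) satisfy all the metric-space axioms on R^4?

Yes. The L2 (Euclidean) norm induces a metric on R^4, and multiplying a metric by a positive constant 9.89 > 0 preserves all four axioms: non-negativity (9.89·||x-y|| ≥ 0), identity (9.89·||x-y|| = 0 ⟺ ||x-y|| = 0 ⟺ x = y), symmetry (||x-y|| = ||y-x||), and the triangle inequality (9.89·||x-z|| ≤ 9.89·||x-y|| + 9.89·||y-z||). So d is a metric.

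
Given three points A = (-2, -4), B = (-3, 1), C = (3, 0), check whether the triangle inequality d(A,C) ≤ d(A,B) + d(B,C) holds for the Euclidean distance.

d(A,B) = √(1² + 5²) = √26 ≈ 5.099, d(B,C) = √(6² + 1²) = √37 ≈ 6.0828, d(A,C) = √(5² + 4²) = √41 ≈ 6.4031.
d(A,C) ≈ 6.4031 ≤ 5.099 + 6.0828 = 11.1818. Triangle inequality is satisfied.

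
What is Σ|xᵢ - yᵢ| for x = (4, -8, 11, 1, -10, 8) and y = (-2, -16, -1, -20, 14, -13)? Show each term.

Σ|x_i - y_i| = |4 - (-2)| + |-8 - (-16)| + |11 - (-1)| + |1 - (-20)| + |-10 - 14| + |8 - (-13)| = 6 + 8 + 12 + 21 + 24 + 21 = 92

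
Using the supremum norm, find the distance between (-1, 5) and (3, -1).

max(|x_i - y_i|) = max(|-1 - 3|, |5 - (-1)|) = max(4, 6) = 6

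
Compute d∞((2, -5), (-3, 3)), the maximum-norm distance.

max(|x_i - y_i|) = max(|2 - (-3)|, |-5 - 3|) = max(5, 8) = 8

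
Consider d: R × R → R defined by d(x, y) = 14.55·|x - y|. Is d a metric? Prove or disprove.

Yes. Since |x - y| is a metric on R and 14.55 > 0, the positive scalar multiple 14.55·|x - y| is also a metric: scaling by a positive constant preserves non-negativity, identity (d=0 ⟺ |x-y|=0 ⟺ x=y), symmetry, and the triangle inequality.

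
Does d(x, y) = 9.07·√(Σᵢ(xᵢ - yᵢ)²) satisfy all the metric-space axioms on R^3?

Yes. The L2 (Euclidean) norm induces a metric on R^3, and multiplying a metric by a positive constant 9.07 > 0 preserves all four axioms: non-negativity (9.07·||x-y|| ≥ 0), identity (9.07·||x-y|| = 0 ⟺ ||x-y|| = 0 ⟺ x = y), symmetry (||x-y|| = ||y-x||), and the triangle inequality (9.07·||x-z|| ≤ 9.07·||x-y|| + 9.07·||y-z||). So d is a metric.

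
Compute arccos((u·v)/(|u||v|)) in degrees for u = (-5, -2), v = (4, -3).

With u = (-5, -2), v = (4, -3):
u·v = (-5)·4 + (-2)·(-3) = (-20) + 6 = -14.
|u| = √((-5)² + (-2)²) = √29, |v| = √(4² + (-3)²) = √25, so |u||v| = √(29·25) = √725.
cos θ = (u·v)/(|u||v|) = -14/√725 ≈ -0.519947
θ = arccos(-0.519947) ≈ 121.33°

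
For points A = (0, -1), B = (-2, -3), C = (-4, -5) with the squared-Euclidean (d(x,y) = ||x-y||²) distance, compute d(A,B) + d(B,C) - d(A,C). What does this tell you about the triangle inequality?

d(A,B) = 2² + 2² = 8, d(B,C) = 2² + 2² = 8, d(A,C) = 4² + 4² = 32.
d(A,B) + d(B,C) - d(A,C) = 8 + 8 - 32 = 16 - 32 = -16. This is < 0, so the triangle inequality FAILS for these points (squared-Euclidean is not a metric).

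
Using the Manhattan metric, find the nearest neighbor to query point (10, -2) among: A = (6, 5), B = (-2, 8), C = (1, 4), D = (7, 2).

Distances: d(A) = 11, d(B) = 22, d(C) = 15, d(D) = 7. Nearest: D = (7, 2) with distance 7.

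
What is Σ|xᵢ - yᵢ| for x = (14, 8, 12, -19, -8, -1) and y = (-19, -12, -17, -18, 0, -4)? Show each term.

Σ|x_i - y_i| = |14 - (-19)| + |8 - (-12)| + |12 - (-17)| + |-19 - (-18)| + |-8 - 0| + |-1 - (-4)| = 33 + 20 + 29 + 1 + 8 + 3 = 94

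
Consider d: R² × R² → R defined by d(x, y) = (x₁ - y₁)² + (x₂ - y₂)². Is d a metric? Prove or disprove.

No. The squared Euclidean distance fails the triangle inequality. Counterexample: x = (0, 0), y = (3, 2), z = (6, 4). d(x,z) = 6² + 4² = 52, but d(x,y) + d(y,z) = (3² + 2²) + (3² + 2²) = 13 + 13 = 26. Since 52 > 26, the triangle inequality is violated. (Note: √d, the ordinary Euclidean distance, IS a metric.)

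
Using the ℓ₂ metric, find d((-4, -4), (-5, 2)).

√(Σ(x_i - y_i)²) = √((-4 - (-5))² + (-4 - 2)²)
= √(1² + (-6)²) = √(1 + 36) = √37 ≈ 6.0828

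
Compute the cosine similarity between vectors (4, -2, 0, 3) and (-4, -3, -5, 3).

With u = (4, -2, 0, 3), v = (-4, -3, -5, 3):
u·v = 4·(-4) + (-2)·(-3) + 0·(-5) + 3·3 = (-16) + 6 + 0 + 9 = -1.
|u| = √(4² + (-2)² + 0² + 3²) = √29, |v| = √((-4)² + (-3)² + (-5)² + 3²) = √59, so |u||v| = √(29·59) = √1711.
cos θ = (u·v)/(|u||v|) = -1/√1711 ≈ -0.0242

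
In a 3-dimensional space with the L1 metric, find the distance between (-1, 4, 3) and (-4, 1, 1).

Σ|x_i - y_i| = |-1 - (-4)| + |4 - 1| + |3 - 1| = 3 + 3 + 2 = 8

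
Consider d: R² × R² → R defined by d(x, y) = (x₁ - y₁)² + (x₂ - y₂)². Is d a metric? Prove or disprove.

No. The squared Euclidean distance fails the triangle inequality. Counterexample: x = (0, 0), y = (4, 2), z = (8, 4). d(x,z) = 8² + 4² = 80, but d(x,y) + d(y,z) = (4² + 2²) + (4² + 2²) = 20 + 20 = 40. Since 80 > 40, the triangle inequality is violated. (Note: √d, the ordinary Euclidean distance, IS a metric.)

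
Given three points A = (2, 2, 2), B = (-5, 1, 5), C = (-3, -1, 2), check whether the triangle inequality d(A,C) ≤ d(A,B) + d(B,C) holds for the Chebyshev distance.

d(A,B) = max(7, 1, 3) = 7, d(B,C) = max(2, 2, 3) = 3, d(A,C) = max(5, 3, 0) = 5.
d(A,C) = 5 ≤ 7 + 3 = 10. Triangle inequality is satisfied.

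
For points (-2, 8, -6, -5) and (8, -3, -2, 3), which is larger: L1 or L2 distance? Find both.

L1 = |-2 - 8| + |8 - (-3)| + |-6 - (-2)| + |-5 - 3| = 10 + 11 + 4 + 8 = 33
L2 = √(10² + 11² + 4² + 8²) = √301 ≈ 17.3494
L1 ≥ L2 always (equality iff movement is along one axis); L1 > L2 here.
Ratio L1/L2 = 33/√301 ≈ 1.9021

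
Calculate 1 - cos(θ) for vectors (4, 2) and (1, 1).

With u = (4, 2), v = (1, 1):
u·v = 4·1 + 2·1 = 4 + 2 = 6.
|u| = √(4² + 2²) = √20, |v| = √(1² + 1²) = √2, so |u||v| = √(20·2) = √40.
cos θ = (u·v)/(|u||v|) = 6/√40 ≈ 0.9487
Cosine distance = 1 - cos θ ≈ 1 - 0.9487 = 0.0513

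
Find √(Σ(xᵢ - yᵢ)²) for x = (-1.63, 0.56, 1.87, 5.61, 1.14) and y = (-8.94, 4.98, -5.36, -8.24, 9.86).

√(Σ(x_i - y_i)²) = √((-1.63 - (-8.94))² + (0.56 - 4.98)² + (1.87 - (-5.36))² + (5.61 - (-8.24))² + (1.14 - 9.86)²)
= √(7.31² + (-4.42)² + 7.23² + 13.85² + (-8.72)²) = √(53.4361 + 19.5364 + 52.2729 + 191.8225 + 76.0384) = √393.1063 ≈ 19.8269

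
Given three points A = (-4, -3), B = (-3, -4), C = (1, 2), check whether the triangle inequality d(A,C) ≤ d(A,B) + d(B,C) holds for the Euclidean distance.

d(A,B) = √(1² + 1²) = √2 ≈ 1.4142, d(B,C) = √(4² + 6²) = √52 ≈ 7.2111, d(A,C) = √(5² + 5²) = √50 ≈ 7.0711.
d(A,C) ≈ 7.0711 ≤ 1.4142 + 7.2111 = 8.6253. Triangle inequality is satisfied.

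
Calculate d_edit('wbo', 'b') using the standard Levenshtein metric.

Let D[i][j] be the edit distance between the first i characters of 'wbo' and the first j characters of 'b', with D[i][0] = i, D[0][j] = j, and D[i][j] = D[i-1][j-1] if the characters match, else 1 + min(D[i-1][j], D[i][j-1], D[i-1][j-1]). Filling the table (rows: prefixes of 'wbo', columns: prefixes of 'b'):
     ε  b
  ε  0  1
  w  1  1
  b  2  1
  o  3  2
The bottom-right entry gives D[3][1] = 2, so no sequence of fewer than 2 edits works. Backtracking through the table gives one optimal edit sequence (2 edits):
  wbo → bo (del w @1)
  bo → b (del o @2)
Edit distance = 2.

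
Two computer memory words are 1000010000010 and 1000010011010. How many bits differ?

Differing positions: 9, 10. Hamming distance = 2.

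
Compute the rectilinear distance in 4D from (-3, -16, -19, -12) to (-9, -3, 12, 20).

Σ|x_i - y_i| = |-3 - (-9)| + |-16 - (-3)| + |-19 - 12| + |-12 - 20| = 6 + 13 + 31 + 32 = 82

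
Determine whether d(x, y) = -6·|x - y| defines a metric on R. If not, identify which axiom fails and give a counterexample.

No. With c = -6 < 0, d fails non-negativity: d(4, 5) = -6·|4 - 5| = -6·1 = -6 < 0.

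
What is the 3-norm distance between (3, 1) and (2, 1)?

(Σ|x_i - y_i|^3)^(1/3) = (|3 - 2|^3 + |1 - 1|^3)^(1/3)
= (1^3 + 0^3)^(1/3) = (1 + 0)^(1/3) = (1)^(1/3) = 1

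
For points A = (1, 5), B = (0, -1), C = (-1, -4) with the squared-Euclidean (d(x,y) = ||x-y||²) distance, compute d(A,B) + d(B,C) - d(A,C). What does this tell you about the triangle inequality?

d(A,B) = 1² + 6² = 37, d(B,C) = 1² + 3² = 10, d(A,C) = 2² + 9² = 85.
d(A,B) + d(B,C) - d(A,C) = 37 + 10 - 85 = 47 - 85 = -38. This is < 0, so the triangle inequality FAILS for these points (squared-Euclidean is not a metric).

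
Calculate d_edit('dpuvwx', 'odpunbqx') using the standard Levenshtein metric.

Let D[i][j] be the edit distance between the first i characters of 'dpuvwx' and the first j characters of 'odpunbqx', with D[i][0] = i, D[0][j] = j, and D[i][j] = D[i-1][j-1] if the characters match, else 1 + min(D[i-1][j], D[i][j-1], D[i-1][j-1]). Filling the table (rows: prefixes of 'dpuvwx', columns: prefixes of 'odpunbqx'):
     ε  o  d  p  u  n  b  q  x
  ε  0  1  2  3  4  5  6  7  8
  d  1  1  1  2  3  4  5  6  7
  p  2  2  2  1  2  3  4  5  6
  u  3  3  3  2  1  2  3  4  5
  v  4  4  4  3  2  2  3  4  5
  w  5  5  5  4  3  3  3  4  5
  x  6  6  6  5  4  4  4  4  4
The bottom-right entry gives D[6][8] = 4, so no sequence of fewer than 4 edits works. Backtracking through the table gives one optimal edit sequence (4 edits):
  dpuvwx → odpuvwx (ins o @1)
  odpuvwx → odpunvwx (ins n @5)
  odpunvwx → odpunbwx (sub v→b @6)
  odpunbwx → odpunbqx (sub w→q @7)
Edit distance = 4.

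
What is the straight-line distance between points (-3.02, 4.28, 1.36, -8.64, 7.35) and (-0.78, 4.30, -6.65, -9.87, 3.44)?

√(Σ(x_i - y_i)²) = √((-3.02 - (-0.78))² + (4.28 - 4.3)² + (1.36 - (-6.65))² + (-8.64 - (-9.87))² + (7.35 - 3.44)²)
= √((-2.24)² + (-0.02)² + 8.01² + 1.23² + 3.91²) = √(5.0176 + 0.0004 + 64.1601 + 1.5129 + 15.2881) = √85.9791 ≈ 9.2725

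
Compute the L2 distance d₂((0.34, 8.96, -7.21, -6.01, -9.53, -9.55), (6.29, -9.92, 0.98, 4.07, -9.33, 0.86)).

√(Σ(x_i - y_i)²) = √((0.34 - 6.29)² + (8.96 - (-9.92))² + (-7.21 - 0.98)² + (-6.01 - 4.07)² + (-9.53 - (-9.33))² + (-9.55 - 0.86)²)
= √((-5.95)² + 18.88² + (-8.19)² + (-10.08)² + (-0.2)² + (-10.41)²) = √(35.4025 + 356.4544 + 67.0761 + 101.6064 + 0.04 + 108.3681) = √668.9475 ≈ 25.864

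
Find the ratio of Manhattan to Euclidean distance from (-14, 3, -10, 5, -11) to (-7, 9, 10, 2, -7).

L1 = |-14 - (-7)| + |3 - 9| + |-10 - 10| + |5 - 2| + |-11 - (-7)| = 7 + 6 + 20 + 3 + 4 = 40
L2 = √(7² + 6² + 20² + 3² + 4²) = √510 ≈ 22.5832
L1 ≥ L2 always (equality iff movement is along one axis); L1 > L2 here.
Ratio L1/L2 = 40/√510 ≈ 1.7712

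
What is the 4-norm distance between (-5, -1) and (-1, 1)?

(Σ|x_i - y_i|^4)^(1/4) = (|-5 - (-1)|^4 + |-1 - 1|^4)^(1/4)
= (4^4 + 2^4)^(1/4) = (256 + 16)^(1/4) = (272)^(1/4) ≈ 4.0611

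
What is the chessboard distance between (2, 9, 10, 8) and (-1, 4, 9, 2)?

max(|x_i - y_i|) = max(|2 - (-1)|, |9 - 4|, |10 - 9|, |8 - 2|) = max(3, 5, 1, 6) = 6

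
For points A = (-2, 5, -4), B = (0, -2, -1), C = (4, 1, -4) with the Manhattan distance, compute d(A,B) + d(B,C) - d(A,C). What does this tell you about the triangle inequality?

d(A,B) = 2 + 7 + 3 = 12, d(B,C) = 4 + 3 + 3 = 10, d(A,C) = 6 + 4 + 0 = 10.
d(A,B) + d(B,C) - d(A,C) = 12 + 10 - 10 = 22 - 10 = 12. This is ≥ 0, so the triangle inequality holds for these points.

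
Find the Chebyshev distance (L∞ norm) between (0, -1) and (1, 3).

max(|x_i - y_i|) = max(|0 - 1|, |-1 - 3|) = max(1, 4) = 4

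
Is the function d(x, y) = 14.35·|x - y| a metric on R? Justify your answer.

Yes. Since |x - y| is a metric on R and 14.35 > 0, the positive scalar multiple 14.35·|x - y| is also a metric: scaling by a positive constant preserves non-negativity, identity (d=0 ⟺ |x-y|=0 ⟺ x=y), symmetry, and the triangle inequality.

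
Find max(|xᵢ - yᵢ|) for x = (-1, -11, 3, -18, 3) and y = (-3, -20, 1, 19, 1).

max(|x_i - y_i|) = max(|-1 - (-3)|, |-11 - (-20)|, |3 - 1|, |-18 - 19|, |3 - 1|) = max(2, 9, 2, 37, 2) = 37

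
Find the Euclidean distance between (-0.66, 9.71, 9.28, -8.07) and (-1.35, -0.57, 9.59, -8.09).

√(Σ(x_i - y_i)²) = √((-0.66 - (-1.35))² + (9.71 - (-0.57))² + (9.28 - 9.59)² + (-8.07 - (-8.09))²)
= √(0.69² + 10.28² + (-0.31)² + 0.02²) = √(0.4761 + 105.6784 + 0.0961 + 0.0004) = √106.251 ≈ 10.3078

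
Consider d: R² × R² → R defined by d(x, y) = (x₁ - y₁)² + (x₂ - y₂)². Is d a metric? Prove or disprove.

No. The squared Euclidean distance fails the triangle inequality. Counterexample: x = (0, 0), y = (1, 1), z = (2, 2). d(x,z) = 2² + 2² = 8, but d(x,y) + d(y,z) = (1² + 1²) + (1² + 1²) = 2 + 2 = 4. Since 8 > 4, the triangle inequality is violated. (Note: √d, the ordinary Euclidean distance, IS a metric.)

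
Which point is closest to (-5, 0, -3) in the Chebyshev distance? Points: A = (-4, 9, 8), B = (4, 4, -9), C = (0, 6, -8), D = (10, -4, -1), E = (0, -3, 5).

Distances: d(A) = 11, d(B) = 9, d(C) = 6, d(D) = 15, d(E) = 8. Nearest: C = (0, 6, -8) with distance 6.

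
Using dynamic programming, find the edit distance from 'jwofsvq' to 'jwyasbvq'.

Let D[i][j] be the edit distance between the first i characters of 'jwofsvq' and the first j characters of 'jwyasbvq', with D[i][0] = i, D[0][j] = j, and D[i][j] = D[i-1][j-1] if the characters match, else 1 + min(D[i-1][j], D[i][j-1], D[i-1][j-1]). Filling the table (rows: prefixes of 'jwofsvq', columns: prefixes of 'jwyasbvq'):
     ε  j  w  y  a  s  b  v  q
  ε  0  1  2  3  4  5  6  7  8
  j  1  0  1  2  3  4  5  6  7
  w  2  1  0  1  2  3  4  5  6
  o  3  2  1  1  2  3  4  5  6
  f  4  3  2  2  2  3  4  5  6
  s  5  4  3  3  3  2  3  4  5
  v  6  5  4  4  4  3  3  3  4
  q  7  6  5  5  5  4  4  4  3
The bottom-right entry gives D[7][8] = 3, so no sequence of fewer than 3 edits works. Backtracking through the table gives one optimal edit sequence (3 edits):
  jwofsvq → jwyfsvq (sub o→y @3)
  jwyfsvq → jwyasvq (sub f→a @4)
  jwyasvq → jwyasbvq (ins b @6)
Edit distance = 3.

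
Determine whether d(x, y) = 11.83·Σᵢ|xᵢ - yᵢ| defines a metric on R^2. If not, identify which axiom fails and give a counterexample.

Yes. The L1 (Manhattan) norm induces a metric on R^2, and multiplying a metric by a positive constant 11.83 > 0 preserves all four axioms: non-negativity (11.83·||x-y|| ≥ 0), identity (11.83·||x-y|| = 0 ⟺ ||x-y|| = 0 ⟺ x = y), symmetry (||x-y|| = ||y-x||), and the triangle inequality (11.83·||x-z|| ≤ 11.83·||x-y|| + 11.83·||y-z||). So d is a metric.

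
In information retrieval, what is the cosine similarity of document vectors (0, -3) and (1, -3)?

With u = (0, -3), v = (1, -3):
u·v = 0·1 + (-3)·(-3) = 0 + 9 = 9.
|u| = √(0² + (-3)²) = √9, |v| = √(1² + (-3)²) = √10, so |u||v| = √(9·10) = √90.
cos θ = (u·v)/(|u||v|) = 9/√90 ≈ 0.9487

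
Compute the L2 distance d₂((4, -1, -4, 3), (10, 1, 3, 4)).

√(Σ(x_i - y_i)²) = √((4 - 10)² + (-1 - 1)² + (-4 - 3)² + (3 - 4)²)
= √((-6)² + (-2)² + (-7)² + (-1)²) = √(36 + 4 + 49 + 1) = √90 ≈ 9.4868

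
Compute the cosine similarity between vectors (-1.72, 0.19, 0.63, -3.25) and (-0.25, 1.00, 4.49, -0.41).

With u = (-1.72, 0.19, 0.63, -3.25), v = (-0.25, 1.00, 4.49, -0.41):
u·v = (-1.72)·(-0.25) + 0.19·1 + 0.63·4.49 + (-3.25)·(-0.41) = 0.43 + 0.19 + 2.8287 + 1.3325 = 4.7812.
|u| = √((-1.72)² + 0.19² + 0.63² + (-3.25)²) = √(2.9584 + 0.0361 + 0.3969 + 10.5625) = √13.9539, |v| = √((-0.25)² + 1² + 4.49² + (-0.41)²) = √(0.0625 + 1 + 20.1601 + 0.1681) = √21.3907.
cos θ = (u·v)/(|u||v|) = 4.7812/(√13.9539·√21.3907) ≈ 0.2767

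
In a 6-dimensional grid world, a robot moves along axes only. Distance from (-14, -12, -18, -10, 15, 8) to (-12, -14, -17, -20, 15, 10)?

Σ|x_i - y_i| = |-14 - (-12)| + |-12 - (-14)| + |-18 - (-17)| + |-10 - (-20)| + |15 - 15| + |8 - 10| = 2 + 2 + 1 + 10 + 0 + 2 = 17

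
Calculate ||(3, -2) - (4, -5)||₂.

√(Σ(x_i - y_i)²) = √((3 - 4)² + (-2 - (-5))²)
= √((-1)² + 3²) = √(1 + 9) = √10 ≈ 3.1623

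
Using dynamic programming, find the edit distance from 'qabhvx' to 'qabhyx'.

Let D[i][j] be the edit distance between the first i characters of 'qabhvx' and the first j characters of 'qabhyx', with D[i][0] = i, D[0][j] = j, and D[i][j] = D[i-1][j-1] if the characters match, else 1 + min(D[i-1][j], D[i][j-1], D[i-1][j-1]). Filling the table (rows: prefixes of 'qabhvx', columns: prefixes of 'qabhyx'):
     ε  q  a  b  h  y  x
  ε  0  1  2  3  4  5  6
  q  1  0  1  2  3  4  5
  a  2  1  0  1  2  3  4
  b  3  2  1  0  1  2  3
  h  4  3  2  1  0  1  2
  v  5  4  3  2  1  1  2
  x  6  5  4  3  2  2  1
The bottom-right entry gives D[6][6] = 1, so no sequence of fewer than 1 edit works. Backtracking through the table gives one optimal edit sequence (1 edit):
  qabhvx → qabhyx (sub v→y @5)
Edit distance = 1.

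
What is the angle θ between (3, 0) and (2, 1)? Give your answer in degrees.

With u = (3, 0), v = (2, 1):
u·v = 3·2 + 0·1 = 6 + 0 = 6.
|u| = √(3² + 0²) = √9, |v| = √(2² + 1²) = √5, so |u||v| = √(9·5) = √45.
cos θ = (u·v)/(|u||v|) = 6/√45 ≈ 0.894427
θ = arccos(0.894427) ≈ 26.57°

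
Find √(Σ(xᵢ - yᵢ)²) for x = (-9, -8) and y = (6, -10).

√(Σ(x_i - y_i)²) = √((-9 - 6)² + (-8 - (-10))²)
= √((-15)² + 2²) = √(225 + 4) = √229 ≈ 15.1327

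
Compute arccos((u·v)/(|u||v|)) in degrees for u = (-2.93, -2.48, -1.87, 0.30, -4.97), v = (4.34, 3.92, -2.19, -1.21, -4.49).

With u = (-2.93, -2.48, -1.87, 0.30, -4.97), v = (4.34, 3.92, -2.19, -1.21, -4.49):
u·v = (-2.93)·4.34 + (-2.48)·3.92 + (-1.87)·(-2.19) + 0.3·(-1.21) + (-4.97)·(-4.49) = (-12.7162) + (-9.7216) + 4.0953 + (-0.363) + 22.3153 = 3.6098.
|u| = √((-2.93)² + (-2.48)² + (-1.87)² + 0.3² + (-4.97)²) = √(8.5849 + 6.1504 + 3.4969 + 0.09 + 24.7009) = √43.0231, |v| = √(4.34² + 3.92² + (-2.19)² + (-1.21)² + (-4.49)²) = √(18.8356 + 15.3664 + 4.7961 + 1.4641 + 20.1601) = √60.6223.
cos θ = (u·v)/(|u||v|) = 3.6098/(√43.0231·√60.6223) ≈ 0.070683
θ = arccos(0.070683) ≈ 85.95°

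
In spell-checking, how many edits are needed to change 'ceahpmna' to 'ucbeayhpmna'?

Let D[i][j] be the edit distance between the first i characters of 'ceahpmna' and the first j characters of 'ucbeayhpmna', with D[i][0] = i, D[0][j] = j, and D[i][j] = D[i-1][j-1] if the characters match, else 1 + min(D[i-1][j], D[i][j-1], D[i-1][j-1]). Filling the table (rows: prefixes of 'ceahpmna', columns: prefixes of 'ucbeayhpmna'):
     ε  u  c  b  e  a  y  h  p  m  n  a
  ε  0  1  2  3  4  5  6  7  8  9 10 11
  c  1  1  1  2  3  4  5  6  7  8  9 10
  e  2  2  2  2  2  3  4  5  6  7  8  9
  a  3  3  3  3  3  2  3  4  5  6  7  8
  h  4  4  4  4  4  3  3  3  4  5  6  7
  p  5  5  5  5  5  4  4  4  3  4  5  6
  m  6  6  6  6  6  5  5  5  4  3  4  5
  n  7  7  7  7  7  6  6  6  5  4  3  4
  a  8  8  8  8  8  7  7  7  6  5  4  3
The bottom-right entry gives D[8][11] = 3, so no sequence of fewer than 3 edits works. Backtracking through the table gives one optimal edit sequence (3 edits):
  ceahpmna → uceahpmna (ins u @1)
  uceahpmna → ucbeahpmna (ins b @3)
  ucbeahpmna → ucbeayhpmna (ins y @6)
Edit distance = 3.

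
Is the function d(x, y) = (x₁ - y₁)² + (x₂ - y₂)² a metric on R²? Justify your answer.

No. The squared Euclidean distance fails the triangle inequality. Counterexample: x = (0, 0), y = (2, 4), z = (4, 8). d(x,z) = 4² + 8² = 80, but d(x,y) + d(y,z) = (2² + 4²) + (2² + 4²) = 20 + 20 = 40. Since 80 > 40, the triangle inequality is violated. (Note: √d, the ordinary Euclidean distance, IS a metric.)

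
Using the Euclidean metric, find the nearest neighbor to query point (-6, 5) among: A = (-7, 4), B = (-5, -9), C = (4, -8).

Distances: d(A) ≈ 1.4142, d(B) ≈ 14.0357, d(C) ≈ 16.4012. Nearest: A = (-7, 4) with distance 1.4142.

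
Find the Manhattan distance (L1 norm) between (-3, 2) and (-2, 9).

Σ|x_i - y_i| = |-3 - (-2)| + |2 - 9| = 1 + 7 = 8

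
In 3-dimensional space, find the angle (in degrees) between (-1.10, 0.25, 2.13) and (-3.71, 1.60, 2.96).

With u = (-1.10, 0.25, 2.13), v = (-3.71, 1.60, 2.96):
u·v = (-1.1)·(-3.71) + 0.25·1.6 + 2.13·2.96 = 4.081 + 0.4 + 6.3048 = 10.7858.
|u| = √((-1.1)² + 0.25² + 2.13²) = √(1.21 + 0.0625 + 4.5369) = √5.8094, |v| = √((-3.71)² + 1.6² + 2.96²) = √(13.7641 + 2.56 + 8.7616) = √25.0857.
cos θ = (u·v)/(|u||v|) = 10.7858/(√5.8094·√25.0857) ≈ 0.893457
θ = arccos(0.893457) ≈ 26.69°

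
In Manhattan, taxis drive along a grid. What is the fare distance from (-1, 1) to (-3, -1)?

Σ|x_i - y_i| = |-1 - (-3)| + |1 - (-1)| = 2 + 2 = 4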